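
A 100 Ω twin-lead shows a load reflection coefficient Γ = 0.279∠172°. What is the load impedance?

Z_L = Z_0·(1 + Γ)/(1 − Γ) = 100·(0.724 + j0.0388)/(1.28 − j0.0388)

Z_L ≈ 56.6 + j4.76 Ω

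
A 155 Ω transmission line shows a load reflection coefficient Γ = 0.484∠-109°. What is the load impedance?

Z_L = Z_0·(1 + Γ)/(1 − Γ) = 155·(0.842 − j0.458)/(1.16 + j0.458)

Z_L ≈ 76.6 − j91.6 Ω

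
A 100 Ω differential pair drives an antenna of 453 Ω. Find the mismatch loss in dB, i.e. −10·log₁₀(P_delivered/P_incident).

mismatch loss ≈ 2.27 dB

Γ = (453 − 100)/(453 + 100) = 0.638
|Γ|² = 0.407, so P_del/P_inc = 1 − |Γ|² = 0.593
ML = −10·log₁₀(1 − |Γ|²)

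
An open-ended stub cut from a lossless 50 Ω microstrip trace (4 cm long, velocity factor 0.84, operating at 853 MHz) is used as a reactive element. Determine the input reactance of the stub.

X_in ≈ -43.9 Ω (capacitive)

λ = v/f = 0.84·c / 853 MHz = 0.295 m
βl = 2π·l/λ = 2π × 0.135 = 48.7°
tan(βl) = 1.14
For an open-ended stub, Z_in = −jZ_0·cot(βl) = −jZ_0/tan(βl)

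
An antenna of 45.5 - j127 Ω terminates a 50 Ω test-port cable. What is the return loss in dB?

RL ≈ 1.94 dB

Γ = (-4.5 − j127)/(95.5 − j127), |Γ| = 0.8
RL = −20·log₁₀|Γ| = −20·log₁₀(0.8)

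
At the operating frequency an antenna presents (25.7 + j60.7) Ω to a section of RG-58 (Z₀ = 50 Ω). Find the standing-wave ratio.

VSWR ≈ 5.13

Γ = (Z_L − Z_0)/(Z_L + Z_0) = (-24.3 + j60.7)/(75.7 + j60.7)
|Γ| = 65.4/97 = 0.674
VSWR = (1 + |Γ|)/(1 − |Γ|) = 1.67/0.326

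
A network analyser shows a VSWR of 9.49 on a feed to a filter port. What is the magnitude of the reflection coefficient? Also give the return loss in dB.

|Γ| = (S − 1)/(S + 1) = (9.49 − 1)/(9.49 + 1) = 8.49/10.5
RL = −20·log₁₀|Γ| = −20·log₁₀(0.809)

|Γ| ≈ 0.809; return loss ≈ 1.84 dB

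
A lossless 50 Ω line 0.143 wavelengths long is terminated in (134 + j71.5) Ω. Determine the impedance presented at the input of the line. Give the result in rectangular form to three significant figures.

Z_in ≈ 28.9 − j46.6 Ω

βl = 2π × 0.143 = 51.5°
tan(βl) = tan(51.5°) = 1.26
Z_in = Z_0·(Z_L + jZ_0·tanβl)/(Z_0 + jZ_L·tanβl)
     = 50·(134 + j134)/(-39.8 + j168)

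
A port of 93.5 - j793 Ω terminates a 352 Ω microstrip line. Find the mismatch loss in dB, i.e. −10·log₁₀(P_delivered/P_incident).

mismatch loss ≈ 7.98 dB

Γ = (-258.5 − j793)/(445.5 − j793), |Γ| = 0.917
|Γ|² = 0.841, so P_del/P_inc = 1 − |Γ|² = 0.159
ML = −10·log₁₀(1 − |Γ|²)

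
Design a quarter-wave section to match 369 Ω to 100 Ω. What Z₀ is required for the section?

Z_qwt = √(Z_0·R_L) = √(100 × 369) = √36900

Z_qwt ≈ 192 Ω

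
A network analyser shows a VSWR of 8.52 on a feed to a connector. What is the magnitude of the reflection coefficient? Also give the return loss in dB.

|Γ| = (S − 1)/(S + 1) = (8.52 − 1)/(8.52 + 1) = 7.52/9.52
RL = −20·log₁₀|Γ| = −20·log₁₀(0.79)

|Γ| ≈ 0.79; return loss ≈ 2.05 dB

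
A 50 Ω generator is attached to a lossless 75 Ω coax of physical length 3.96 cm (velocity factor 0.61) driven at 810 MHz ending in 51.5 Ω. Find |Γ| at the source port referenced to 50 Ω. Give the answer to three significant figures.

|Γ| ≈ 0.337

λ = v/f = 0.61·c / 810 MHz = 0.226 m
βl = 2π·l/λ = 2π × 0.175 = 63.1°
tan(βl) = 1.97
Z_in = Z_0·(Z_L + jZ_0·tanβl)/(Z_0 + jZ_L·tanβl) = 88.8 + j27.6 Ω
Γ_s = (Z_in − Z_s)/(Z_in + Z_s) = (38.8 + j27.6)/(139 + j27.6), |Γ_s| = 0.337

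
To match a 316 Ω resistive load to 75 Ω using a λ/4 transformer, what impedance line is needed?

Z_qwt = √(Z_0·R_L) = √(75 × 316) = √23700

Z_qwt ≈ 154 Ω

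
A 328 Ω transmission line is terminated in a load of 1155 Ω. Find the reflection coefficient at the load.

Γ = 0.558

Γ = (Z_L − Z_0)/(Z_L + Z_0) = (1155 − 328)/(1155 + 328) = 827/1483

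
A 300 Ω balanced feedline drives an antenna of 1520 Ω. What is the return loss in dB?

Γ = (1520 − 300)/(1520 + 300) = 0.67
RL = −20·log₁₀|Γ| = −20·log₁₀(0.67)

RL ≈ 3.47 dB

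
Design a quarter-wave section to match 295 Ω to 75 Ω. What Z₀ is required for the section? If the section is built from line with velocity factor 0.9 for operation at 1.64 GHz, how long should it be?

Z_qwt ≈ 149 Ω; length ≈ 4.12 cm

Z_qwt = √(Z_0·R_L) = √(75 × 295) = √22120
λ = 0.9·c/f = 0.165 m, so l = λ/4 = 0.0412 m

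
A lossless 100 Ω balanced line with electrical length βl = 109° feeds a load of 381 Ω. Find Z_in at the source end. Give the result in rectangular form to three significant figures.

tan(βl) = tan(109°) = -2.9
Z_in = Z_0·(Z_L + jZ_0·tanβl)/(Z_0 + jZ_L·tanβl)
     = 100·(381 − j290)/(100 − j1110)

Z_in ≈ 29.1 + j31.8 Ω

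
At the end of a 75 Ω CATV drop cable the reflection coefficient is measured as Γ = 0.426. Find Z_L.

Z_L = Z_0·(1 + Γ)/(1 − Γ) = 75·(1.43)/(0.574)

Z_L ≈ 186 Ω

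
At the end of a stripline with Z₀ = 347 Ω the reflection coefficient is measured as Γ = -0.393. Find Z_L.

Z_L ≈ 151 Ω

Z_L = Z_0·(1 + Γ)/(1 − Γ) = 347·(0.607)/(1.39)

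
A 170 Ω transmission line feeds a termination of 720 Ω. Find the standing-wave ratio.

For a purely resistive load, VSWR = R_L/Z_0 or Z_0/R_L (whichever > 1) = 720/170

VSWR ≈ 4.24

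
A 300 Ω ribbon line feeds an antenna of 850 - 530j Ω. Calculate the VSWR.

Γ = (Z_L − Z_0)/(Z_L + Z_0) = (550 − j530)/(1150 − j530)
|Γ| = 764/1270 = 0.603
VSWR = (1 + |Γ|)/(1 − |Γ|) = 1.6/0.397

VSWR ≈ 4.04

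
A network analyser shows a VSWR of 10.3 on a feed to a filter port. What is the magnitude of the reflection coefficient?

|Γ| ≈ 0.823

|Γ| = (S − 1)/(S + 1) = (10.3 − 1)/(10.3 + 1) = 9.3/11.3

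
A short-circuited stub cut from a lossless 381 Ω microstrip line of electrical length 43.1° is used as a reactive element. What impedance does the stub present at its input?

Z_in ≈ +j357 Ω

tan(βl) = 0.936
For a short-circuited stub, Z_in = jZ_0·tan(βl)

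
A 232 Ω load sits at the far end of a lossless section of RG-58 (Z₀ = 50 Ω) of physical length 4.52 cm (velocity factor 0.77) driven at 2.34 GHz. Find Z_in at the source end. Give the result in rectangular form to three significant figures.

Z_in ≈ 96.5 + j108 Ω

λ = v/f = 0.77·c / 2.34 GHz = 0.0987 m
βl = 2π·l/λ = 2π × 0.458 = 165°
tan(βl) = tan(165°) = -0.271
Z_in = Z_0·(Z_L + jZ_0·tanβl)/(Z_0 + jZ_L·tanβl)
     = 50·(232 − j13.6)/(50 − j62.9)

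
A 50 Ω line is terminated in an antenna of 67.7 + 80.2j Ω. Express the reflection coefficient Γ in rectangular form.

Γ ≈ 0.42 + j0.395

Γ = (Z_L − Z_0)/(Z_L + Z_0) = (17.7 + j80.2)/(117.7 + j80.2)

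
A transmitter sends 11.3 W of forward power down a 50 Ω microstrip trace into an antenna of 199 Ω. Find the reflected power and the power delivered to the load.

Γ = (199 − 50)/(199 + 50) = 0.598
|Γ|² = 0.358
P_refl = |Γ|²·P_inc = 4.05 W, P_del = (1 − |Γ|²)·P_inc = 7.25 W

P_reflected ≈ 4.05 W; P_delivered ≈ 7.25 W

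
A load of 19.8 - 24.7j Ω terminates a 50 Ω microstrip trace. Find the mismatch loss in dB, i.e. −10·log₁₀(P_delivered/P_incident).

mismatch loss ≈ 1.41 dB

Γ = (-30.2 − j24.7)/(69.8 − j24.7), |Γ| = 0.527
|Γ|² = 0.278, so P_del/P_inc = 1 − |Γ|² = 0.722
ML = −10·log₁₀(1 − |Γ|²)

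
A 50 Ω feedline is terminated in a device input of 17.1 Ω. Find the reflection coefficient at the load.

Γ = (Z_L − Z_0)/(Z_L + Z_0) = (17.1 − 50)/(17.1 + 50) = -32.9/67.1

Γ = -0.49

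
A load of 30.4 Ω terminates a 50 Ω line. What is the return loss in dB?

Γ = (30.4 − 50)/(30.4 + 50) = -0.244
RL = −20·log₁₀|Γ| = −20·log₁₀(0.244)

RL ≈ 12.3 dB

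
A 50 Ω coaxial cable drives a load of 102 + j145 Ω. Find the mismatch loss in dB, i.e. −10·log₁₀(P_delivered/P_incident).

Γ = (52 + j145)/(152 + j145), |Γ| = 0.733
|Γ|² = 0.538, so P_del/P_inc = 1 − |Γ|² = 0.462
ML = −10·log₁₀(1 − |Γ|²)

mismatch loss ≈ 3.35 dB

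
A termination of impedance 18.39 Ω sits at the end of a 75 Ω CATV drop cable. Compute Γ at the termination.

Γ = (Z_L − Z_0)/(Z_L + Z_0) = (18.39 − 75)/(18.39 + 75) = -56.61/93.39

Γ = -0.606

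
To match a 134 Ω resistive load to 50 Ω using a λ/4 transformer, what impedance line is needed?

Z_qwt ≈ 81.9 Ω

Z_qwt = √(Z_0·R_L) = √(50 × 134) = √6700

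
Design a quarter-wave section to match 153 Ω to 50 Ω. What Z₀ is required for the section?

Z_qwt ≈ 87.5 Ω

Z_qwt = √(Z_0·R_L) = √(50 × 153) = √7650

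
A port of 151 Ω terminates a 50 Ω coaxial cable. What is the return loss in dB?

Γ = (151 − 50)/(151 + 50) = 0.502
RL = −20·log₁₀|Γ| = −20·log₁₀(0.502)

RL ≈ 5.98 dB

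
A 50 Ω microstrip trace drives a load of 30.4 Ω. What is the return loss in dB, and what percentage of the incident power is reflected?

Γ = (30.4 − 50)/(30.4 + 50) = -0.244
RL = −20·log₁₀(0.244) = 12.3 dB
P_refl/P_inc = |Γ|² = 0.0594

RL ≈ 12.3 dB; 5.94% of incident power reflected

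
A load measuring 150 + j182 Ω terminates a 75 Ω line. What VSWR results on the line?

Γ = (Z_L − Z_0)/(Z_L + Z_0) = (75 + j182)/(225 + j182)
|Γ| = 197/289 = 0.68
VSWR = (1 + |Γ|)/(1 − |Γ|) = 1.68/0.32

VSWR ≈ 5.25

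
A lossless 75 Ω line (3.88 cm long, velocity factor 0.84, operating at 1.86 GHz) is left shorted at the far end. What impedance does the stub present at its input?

Z_in ≈ −j322 Ω

λ = v/f = 0.84·c / 1.86 GHz = 0.135 m
βl = 2π·l/λ = 2π × 0.286 = 103°
tan(βl) = -4.3
For a shorted stub, Z_in = jZ_0·tan(βl)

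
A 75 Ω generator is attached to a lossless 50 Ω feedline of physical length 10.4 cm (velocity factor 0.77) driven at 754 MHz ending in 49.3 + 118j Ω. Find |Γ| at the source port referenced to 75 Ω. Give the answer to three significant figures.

|Γ| ≈ 0.833

λ = v/f = 0.77·c / 754 MHz = 0.306 m
βl = 2π·l/λ = 2π × 0.339 = 122°
tan(βl) = -1.59
Z_in = Z_0·(Z_L + jZ_0·tanβl)/(Z_0 + jZ_L·tanβl) = 6.95 + j10.4 Ω
Γ_s = (Z_in − Z_s)/(Z_in + Z_s) = (-68.1 + j10.4)/(81.9 + j10.4), |Γ_s| = 0.833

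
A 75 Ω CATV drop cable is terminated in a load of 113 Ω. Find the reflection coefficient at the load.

Γ = (Z_L − Z_0)/(Z_L + Z_0) = (113 − 75)/(113 + 75) = 38/188

Γ = 0.202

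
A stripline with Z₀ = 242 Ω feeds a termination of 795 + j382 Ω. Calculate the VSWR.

VSWR ≈ 4.1

Γ = (Z_L − Z_0)/(Z_L + Z_0) = (553 + j382)/(1037 + j382)
|Γ| = 672/1110 = 0.608
VSWR = (1 + |Γ|)/(1 − |Γ|) = 1.61/0.392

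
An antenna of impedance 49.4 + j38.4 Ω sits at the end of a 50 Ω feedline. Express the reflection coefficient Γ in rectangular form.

Γ ≈ 0.125 + j0.338

Γ = (Z_L − Z_0)/(Z_L + Z_0) = (-0.6 + j38.4)/(99.4 + j38.4)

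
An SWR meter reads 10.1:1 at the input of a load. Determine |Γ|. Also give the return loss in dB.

|Γ| ≈ 0.82; return loss ≈ 1.73 dB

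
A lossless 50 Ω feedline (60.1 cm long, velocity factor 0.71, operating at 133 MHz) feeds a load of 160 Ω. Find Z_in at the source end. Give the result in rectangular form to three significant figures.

λ = v/f = 0.71·c / 133 MHz = 1.6 m
βl = 2π·l/λ = 2π × 0.375 = 135°
tan(βl) = tan(135°) = -0.997
Z_in = Z_0·(Z_L + jZ_0·tanβl)/(Z_0 + jZ_L·tanβl)
     = 50·(160 − j49.8)/(50 − j159)

Z_in ≈ 28.6 + j41.2 Ω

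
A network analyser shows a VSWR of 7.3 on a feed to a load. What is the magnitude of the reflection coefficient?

|Γ| ≈ 0.759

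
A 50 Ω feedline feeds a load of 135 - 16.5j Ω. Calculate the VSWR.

Γ = (Z_L − Z_0)/(Z_L + Z_0) = (85 − j16.5)/(185 − j16.5)
|Γ| = 86.6/186 = 0.466
VSWR = (1 + |Γ|)/(1 − |Γ|) = 1.47/0.534

VSWR ≈ 2.75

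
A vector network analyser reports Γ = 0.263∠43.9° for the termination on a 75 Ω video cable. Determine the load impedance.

Z_L ≈ 101 + j39.6 Ω

Z_L = Z_0·(1 + Γ)/(1 − Γ) = 75·(1.19 + j0.182)/(0.81 − j0.182)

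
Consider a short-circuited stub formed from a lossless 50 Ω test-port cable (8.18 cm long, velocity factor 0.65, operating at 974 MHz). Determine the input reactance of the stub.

λ = v/f = 0.65·c / 974 MHz = 0.2 m
βl = 2π·l/λ = 2π × 0.409 = 147°
tan(βl) = -0.647
For a short-circuited stub, Z_in = jZ_0·tan(βl)

X_in ≈ -32.4 Ω (capacitive)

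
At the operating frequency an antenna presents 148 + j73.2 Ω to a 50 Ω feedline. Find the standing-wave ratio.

VSWR ≈ 3.76

Γ = (Z_L − Z_0)/(Z_L + Z_0) = (98 + j73.2)/(198 + j73.2)
|Γ| = 122/211 = 0.579
VSWR = (1 + |Γ|)/(1 − |Γ|) = 1.58/0.421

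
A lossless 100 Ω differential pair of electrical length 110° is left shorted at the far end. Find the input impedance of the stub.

Z_in ≈ −j275 Ω

tan(βl) = -2.75
For a shorted stub, Z_in = jZ_0·tan(βl)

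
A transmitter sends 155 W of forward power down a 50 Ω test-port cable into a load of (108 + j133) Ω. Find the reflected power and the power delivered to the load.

P_reflected ≈ 76.5 W; P_delivered ≈ 78.5 W

|Γ| = |(58 + j133)/(158 + j133)| = 0.703
|Γ|² = 0.494
P_refl = |Γ|²·P_inc = 76.5 W, P_del = (1 − |Γ|²)·P_inc = 78.5 W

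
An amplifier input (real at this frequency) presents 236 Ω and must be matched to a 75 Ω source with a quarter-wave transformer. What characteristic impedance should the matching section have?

Z_qwt ≈ 133 Ω

Z_qwt = √(Z_0·R_L) = √(75 × 236) = √17700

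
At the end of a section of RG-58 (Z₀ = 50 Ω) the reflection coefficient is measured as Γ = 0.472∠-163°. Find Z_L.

Z_L ≈ 18.3 − j6.49 Ω

Z_L = Z_0·(1 + Γ)/(1 − Γ) = 50·(0.549 − j0.138)/(1.45 + j0.138)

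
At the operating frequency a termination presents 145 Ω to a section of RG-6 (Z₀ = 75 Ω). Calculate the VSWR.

For a purely resistive load, VSWR = R_L/Z_0 or Z_0/R_L (whichever > 1) = 145/75

VSWR ≈ 1.93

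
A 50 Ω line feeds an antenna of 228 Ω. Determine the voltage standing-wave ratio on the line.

For a purely resistive load, VSWR = R_L/Z_0 or Z_0/R_L (whichever > 1) = 228/50

VSWR ≈ 4.56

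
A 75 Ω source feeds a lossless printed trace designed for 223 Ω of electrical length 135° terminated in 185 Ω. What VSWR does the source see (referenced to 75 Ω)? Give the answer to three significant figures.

VSWR ≈ 3.04

tan(βl) = -1
Z_in = Z_0·(Z_L + jZ_0·tanβl)/(Z_0 + jZ_L·tanβl) = 219 − j41.2 Ω
Γ_s = (Z_in − Z_s)/(Z_in + Z_s) = (144 − j41.2)/(294 − j41.2), |Γ_s| = 0.505
VSWR = (1 + |Γ_s|)/(1 − |Γ_s|)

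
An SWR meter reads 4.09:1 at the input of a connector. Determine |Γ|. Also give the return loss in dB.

|Γ| ≈ 0.607; return loss ≈ 4.34 dB

|Γ| = (S − 1)/(S + 1) = (4.09 − 1)/(4.09 + 1) = 3.09/5.09
RL = −20·log₁₀|Γ| = −20·log₁₀(0.607)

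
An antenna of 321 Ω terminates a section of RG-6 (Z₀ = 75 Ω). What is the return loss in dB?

RL ≈ 4.14 dB

Γ = (321 − 75)/(321 + 75) = 0.621
RL = −20·log₁₀|Γ| = −20·log₁₀(0.621)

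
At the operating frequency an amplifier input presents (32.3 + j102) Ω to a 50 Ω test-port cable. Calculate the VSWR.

VSWR ≈ 8.52

Γ = (Z_L − Z_0)/(Z_L + Z_0) = (-17.7 + j102)/(82.3 + j102)
|Γ| = 104/131 = 0.79
VSWR = (1 + |Γ|)/(1 − |Γ|) = 1.79/0.21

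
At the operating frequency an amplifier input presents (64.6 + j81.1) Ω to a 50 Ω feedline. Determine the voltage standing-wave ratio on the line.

VSWR ≈ 3.84

Γ = (Z_L − Z_0)/(Z_L + Z_0) = (14.6 + j81.1)/(114.6 + j81.1)
|Γ| = 82.4/140 = 0.587
VSWR = (1 + |Γ|)/(1 − |Γ|) = 1.59/0.413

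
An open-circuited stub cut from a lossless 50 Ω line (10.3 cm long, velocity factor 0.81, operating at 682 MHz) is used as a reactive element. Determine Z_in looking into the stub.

Z_in ≈ +j12.5 Ω

λ = v/f = 0.81·c / 682 MHz = 0.356 m
βl = 2π·l/λ = 2π × 0.289 = 104°
tan(βl) = -3.99
For an open-circuited stub, Z_in = −jZ_0·cot(βl) = −jZ_0/tan(βl)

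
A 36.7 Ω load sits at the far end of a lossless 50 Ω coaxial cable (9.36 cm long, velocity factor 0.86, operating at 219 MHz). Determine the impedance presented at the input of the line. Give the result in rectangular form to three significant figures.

Z_in ≈ 41 + j10.8 Ω

λ = v/f = 0.86·c / 219 MHz = 1.18 m
βl = 2π·l/λ = 2π × 0.0795 = 28.6°
tan(βl) = tan(28.6°) = 0.545
Z_in = Z_0·(Z_L + jZ_0·tanβl)/(Z_0 + jZ_L·tanβl)
     = 50·(36.7 + j27.3)/(50 + j20)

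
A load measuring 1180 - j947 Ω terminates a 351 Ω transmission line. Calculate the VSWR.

Γ = (Z_L − Z_0)/(Z_L + Z_0) = (829 − j947)/(1531 − j947)
|Γ| = 1260/1800 = 0.699
VSWR = (1 + |Γ|)/(1 − |Γ|) = 1.7/0.301

VSWR ≈ 5.65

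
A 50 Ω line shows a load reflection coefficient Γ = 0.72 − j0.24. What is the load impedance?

Z_L ≈ 156 − j176 Ω

Z_L = Z_0·(1 + Γ)/(1 − Γ) = 50·(1.72 − j0.24)/(0.28 + j0.24)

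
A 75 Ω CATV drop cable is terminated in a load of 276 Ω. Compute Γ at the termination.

Γ = 0.573

Γ = (Z_L − Z_0)/(Z_L + Z_0) = (276 − 75)/(276 + 75) = 201/351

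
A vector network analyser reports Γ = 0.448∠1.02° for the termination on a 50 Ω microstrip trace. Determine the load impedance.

Z_L ≈ 131 + j2.62 Ω

Z_L = Z_0·(1 + Γ)/(1 − Γ) = 50·(1.45 + j0.00798)/(0.552 − j0.00798)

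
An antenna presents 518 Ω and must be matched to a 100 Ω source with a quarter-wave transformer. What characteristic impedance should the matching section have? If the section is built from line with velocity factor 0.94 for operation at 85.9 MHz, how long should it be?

Z_qwt ≈ 228 Ω; length ≈ 82.1 cm

Z_qwt = √(Z_0·R_L) = √(100 × 518) = √51800
λ = 0.94·c/f = 3.28 m, so l = λ/4 = 0.821 m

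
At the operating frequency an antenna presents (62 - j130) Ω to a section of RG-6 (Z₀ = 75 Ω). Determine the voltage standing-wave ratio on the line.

VSWR ≈ 5.49

Γ = (Z_L − Z_0)/(Z_L + Z_0) = (-13 − j130)/(137 − j130)
|Γ| = 131/189 = 0.692
VSWR = (1 + |Γ|)/(1 − |Γ|) = 1.69/0.308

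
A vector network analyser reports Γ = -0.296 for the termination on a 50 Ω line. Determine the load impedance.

Z_L = Z_0·(1 + Γ)/(1 − Γ) = 50·(0.704)/(1.3)

Z_L ≈ 27.2 Ω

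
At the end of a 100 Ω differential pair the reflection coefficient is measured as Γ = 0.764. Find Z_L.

Z_L = Z_0·(1 + Γ)/(1 − Γ) = 100·(1.76)/(0.236)

Z_L ≈ 747 Ω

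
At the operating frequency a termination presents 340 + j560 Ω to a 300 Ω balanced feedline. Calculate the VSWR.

Γ = (Z_L − Z_0)/(Z_L + Z_0) = (40 + j560)/(640 + j560)
|Γ| = 561/850 = 0.66
VSWR = (1 + |Γ|)/(1 − |Γ|) = 1.66/0.34

VSWR ≈ 4.89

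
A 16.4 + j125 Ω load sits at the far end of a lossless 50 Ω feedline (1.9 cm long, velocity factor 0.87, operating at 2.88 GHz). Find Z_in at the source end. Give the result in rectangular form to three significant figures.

λ = v/f = 0.87·c / 2.88 GHz = 0.0906 m
βl = 2π·l/λ = 2π × 0.21 = 75.5°
tan(βl) = tan(75.5°) = 3.86
Z_in = Z_0·(Z_L + jZ_0·tanβl)/(Z_0 + jZ_L·tanβl)
     = 50·(16.4 + j318)/(-433 + j63.3)

Z_in ≈ 3.41 − j36.3 Ω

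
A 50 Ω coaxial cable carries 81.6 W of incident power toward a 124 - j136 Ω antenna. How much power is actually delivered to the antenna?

|Γ| = |(74 − j136)/(174 − j136)| = 0.701
|Γ|² = 0.492
P_refl = |Γ|²·P_inc = 40.1 W, P_del = (1 − |Γ|²)·P_inc = 41.5 W

P_delivered ≈ 41.5 W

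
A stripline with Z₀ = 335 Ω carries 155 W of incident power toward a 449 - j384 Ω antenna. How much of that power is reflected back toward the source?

|Γ| = |(114 − j384)/(784 − j384)| = 0.459
|Γ|² = 0.211
P_refl = |Γ|²·P_inc = 32.6 W, P_del = (1 − |Γ|²)·P_inc = 122 W

P_reflected ≈ 32.6 W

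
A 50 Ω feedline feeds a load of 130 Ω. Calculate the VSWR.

VSWR ≈ 2.6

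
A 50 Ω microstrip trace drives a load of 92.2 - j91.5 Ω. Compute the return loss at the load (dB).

RL ≈ 4.5 dB

Γ = (42.2 − j91.5)/(142.2 − j91.5), |Γ| = 0.596
RL = −20·log₁₀|Γ| = −20·log₁₀(0.596)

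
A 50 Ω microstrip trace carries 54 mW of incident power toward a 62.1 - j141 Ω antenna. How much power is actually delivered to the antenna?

|Γ| = |(12.1 − j141)/(112.1 − j141)| = 0.786
|Γ|² = 0.617
P_refl = |Γ|²·P_inc = 33.3 mW, P_del = (1 − |Γ|²)·P_inc = 20.7 mW

P_delivered ≈ 20.7 mW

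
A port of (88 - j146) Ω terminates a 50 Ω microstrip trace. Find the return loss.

RL ≈ 2.49 dB

Γ = (38 − j146)/(138 − j146), |Γ| = 0.751
RL = −20·log₁₀|Γ| = −20·log₁₀(0.751)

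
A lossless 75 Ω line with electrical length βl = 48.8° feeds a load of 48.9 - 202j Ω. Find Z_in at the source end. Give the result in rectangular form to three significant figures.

tan(βl) = tan(48.8°) = 1.14
Z_in = Z_0·(Z_L + jZ_0·tanβl)/(Z_0 + jZ_L·tanβl)
     = 75·(48.9 − j116)/(306 + j55.9)

Z_in ≈ 6.56 − j29.7 Ω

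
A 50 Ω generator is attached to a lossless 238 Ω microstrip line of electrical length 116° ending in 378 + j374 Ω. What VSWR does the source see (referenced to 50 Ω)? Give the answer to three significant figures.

tan(βl) = -2.05
Z_in = Z_0·(Z_L + jZ_0·tanβl)/(Z_0 + jZ_L·tanβl) = 69.2 + j26.4 Ω
Γ_s = (Z_in − Z_s)/(Z_in + Z_s) = (19.2 + j26.4)/(119 + j26.4), |Γ_s| = 0.267
VSWR = (1 + |Γ_s|)/(1 − |Γ_s|)

VSWR ≈ 1.73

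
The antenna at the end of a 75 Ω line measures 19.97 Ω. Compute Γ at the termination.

Γ = -0.579

Γ = (Z_L − Z_0)/(Z_L + Z_0) = (19.97 − 75)/(19.97 + 75) = -55.03/94.97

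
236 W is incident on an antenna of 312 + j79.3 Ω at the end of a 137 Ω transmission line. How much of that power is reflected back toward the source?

P_reflected ≈ 41.9 W

|Γ| = |(175 + j79.3)/(449 + j79.3)| = 0.421
|Γ|² = 0.178
P_refl = |Γ|²·P_inc = 41.9 W, P_del = (1 − |Γ|²)·P_inc = 194 W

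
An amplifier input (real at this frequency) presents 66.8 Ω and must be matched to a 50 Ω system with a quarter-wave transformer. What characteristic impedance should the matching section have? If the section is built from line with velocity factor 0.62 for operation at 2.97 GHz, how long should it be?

Z_qwt ≈ 57.8 Ω; length ≈ 1.57 cm

Z_qwt = √(Z_0·R_L) = √(50 × 66.8) = √3340
λ = 0.62·c/f = 0.0626 m, so l = λ/4 = 0.0157 m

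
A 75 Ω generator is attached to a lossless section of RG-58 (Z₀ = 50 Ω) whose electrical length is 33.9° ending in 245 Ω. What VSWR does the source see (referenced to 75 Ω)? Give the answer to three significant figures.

VSWR ≈ 4.57

tan(βl) = 0.672
Z_in = Z_0·(Z_L + jZ_0·tanβl)/(Z_0 + jZ_L·tanβl) = 30 − j65.3 Ω
Γ_s = (Z_in − Z_s)/(Z_in + Z_s) = (-45 − j65.3)/(105 − j65.3), |Γ_s| = 0.641
VSWR = (1 + |Γ_s|)/(1 − |Γ_s|)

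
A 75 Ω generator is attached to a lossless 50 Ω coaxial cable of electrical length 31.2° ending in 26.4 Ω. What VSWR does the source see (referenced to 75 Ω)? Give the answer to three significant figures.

tan(βl) = 0.606
Z_in = Z_0·(Z_L + jZ_0·tanβl)/(Z_0 + jZ_L·tanβl) = 32.7 + j19.8 Ω
Γ_s = (Z_in − Z_s)/(Z_in + Z_s) = (-42.3 + j19.8)/(108 + j19.8), |Γ_s| = 0.426
VSWR = (1 + |Γ_s|)/(1 − |Γ_s|)

VSWR ≈ 2.49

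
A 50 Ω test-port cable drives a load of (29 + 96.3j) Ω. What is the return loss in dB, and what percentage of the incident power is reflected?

RL ≈ 2.03 dB; 62.6% of incident power reflected

Γ = (-21 + j96.3)/(79 + j96.3), |Γ| = 0.791
RL = −20·log₁₀(0.791) = 2.03 dB
P_refl/P_inc = |Γ|² = 0.626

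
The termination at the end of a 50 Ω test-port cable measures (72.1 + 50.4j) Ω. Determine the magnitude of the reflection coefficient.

|Γ| ≈ 0.417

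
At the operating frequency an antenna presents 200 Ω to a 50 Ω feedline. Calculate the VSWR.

Γ = (200 − 50)/(200 + 50) = 0.6
VSWR = (1 + 0.6)/(1 − 0.6)

VSWR ≈ 4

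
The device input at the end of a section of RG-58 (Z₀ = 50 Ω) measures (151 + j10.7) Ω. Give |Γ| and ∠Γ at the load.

Γ ≈ 0.505 ∠ 3°

Γ = (Z_L − Z_0)/(Z_L + Z_0) = (101 + j10.7)/(201 + j10.7)
|Γ| = 102/201 = 0.505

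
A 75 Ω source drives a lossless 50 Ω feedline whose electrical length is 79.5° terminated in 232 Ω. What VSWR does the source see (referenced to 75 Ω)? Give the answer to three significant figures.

tan(βl) = 5.4
Z_in = Z_0·(Z_L + jZ_0·tanβl)/(Z_0 + jZ_L·tanβl) = 11.1 − j8.82 Ω
Γ_s = (Z_in − Z_s)/(Z_in + Z_s) = (-63.9 − j8.82)/(86.1 − j8.82), |Γ_s| = 0.745
VSWR = (1 + |Γ_s|)/(1 − |Γ_s|)

VSWR ≈ 6.83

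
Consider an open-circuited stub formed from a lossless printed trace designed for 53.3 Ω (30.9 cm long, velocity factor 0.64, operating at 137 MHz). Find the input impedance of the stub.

Z_in ≈ −j10 Ω

λ = v/f = 0.64·c / 137 MHz = 1.4 m
βl = 2π·l/λ = 2π × 0.22 = 79.4°
tan(βl) = 5.33
For an open-circuited stub, Z_in = −jZ_0·cot(βl) = −jZ_0/tan(βl)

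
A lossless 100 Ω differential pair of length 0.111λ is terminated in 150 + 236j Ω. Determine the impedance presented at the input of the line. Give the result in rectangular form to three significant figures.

Z_in ≈ 101 − j198 Ω

βl = 2π × 0.111 = 40°
tan(βl) = tan(40°) = 0.838
Z_in = Z_0·(Z_L + jZ_0·tanβl)/(Z_0 + jZ_L·tanβl)
     = 100·(150 + j320)/(-97.7 + j126)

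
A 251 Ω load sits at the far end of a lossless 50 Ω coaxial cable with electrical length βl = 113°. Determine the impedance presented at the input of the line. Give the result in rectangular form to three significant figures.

Z_in ≈ 11.7 + j20.2 Ω

tan(βl) = tan(113°) = -2.36
Z_in = Z_0·(Z_L + jZ_0·tanβl)/(Z_0 + jZ_L·tanβl)
     = 50·(251 − j118)/(50 − j591)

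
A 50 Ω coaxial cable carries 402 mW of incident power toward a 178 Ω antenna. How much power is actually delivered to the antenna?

Γ = (178 − 50)/(178 + 50) = 0.561
|Γ|² = 0.315
P_refl = |Γ|²·P_inc = 127 mW, P_del = (1 − |Γ|²)·P_inc = 275 mW

P_delivered ≈ 275 mW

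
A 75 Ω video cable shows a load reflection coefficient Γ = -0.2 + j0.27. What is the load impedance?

Z_L = Z_0·(1 + Γ)/(1 − Γ) = 75·(0.8 + j0.27)/(1.2 − j0.27)

Z_L ≈ 44 + j26.8 Ω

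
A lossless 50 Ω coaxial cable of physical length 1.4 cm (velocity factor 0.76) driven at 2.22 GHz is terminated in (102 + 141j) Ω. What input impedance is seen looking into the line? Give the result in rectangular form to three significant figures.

Z_in ≈ 22.4 − j64.8 Ω

λ = v/f = 0.76·c / 2.22 GHz = 0.103 m
βl = 2π·l/λ = 2π × 0.136 = 49.1°
tan(βl) = tan(49.1°) = 1.15
Z_in = Z_0·(Z_L + jZ_0·tanβl)/(Z_0 + jZ_L·tanβl)
     = 50·(102 + j199)/(-113 + j118)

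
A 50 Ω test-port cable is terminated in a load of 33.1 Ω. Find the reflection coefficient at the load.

Γ = -0.203

Γ = (Z_L − Z_0)/(Z_L + Z_0) = (33.1 − 50)/(33.1 + 50) = -16.9/83.1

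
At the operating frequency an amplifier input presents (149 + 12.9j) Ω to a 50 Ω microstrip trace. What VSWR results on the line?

VSWR ≈ 3.01

Γ = (Z_L − Z_0)/(Z_L + Z_0) = (99 + j12.9)/(199 + j12.9)
|Γ| = 99.8/199 = 0.501
VSWR = (1 + |Γ|)/(1 − |Γ|) = 1.5/0.499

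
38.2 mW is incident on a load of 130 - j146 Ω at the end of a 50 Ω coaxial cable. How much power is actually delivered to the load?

|Γ| = |(80 − j146)/(180 − j146)| = 0.718
|Γ|² = 0.516
P_refl = |Γ|²·P_inc = 19.7 mW, P_del = (1 − |Γ|²)·P_inc = 18.5 mW

P_delivered ≈ 18.5 mW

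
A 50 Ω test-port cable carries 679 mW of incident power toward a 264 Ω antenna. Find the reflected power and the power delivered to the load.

P_reflected ≈ 315 mW; P_delivered ≈ 364 mW

Γ = (264 − 50)/(264 + 50) = 0.682
|Γ|² = 0.464
P_refl = |Γ|²·P_inc = 315 mW, P_del = (1 − |Γ|²)·P_inc = 364 mW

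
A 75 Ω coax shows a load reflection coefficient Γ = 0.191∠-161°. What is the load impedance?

Z_L ≈ 51.7 − j6.67 Ω

Z_L = Z_0·(1 + Γ)/(1 − Γ) = 75·(0.819 − j0.0622)/(1.18 + j0.0622)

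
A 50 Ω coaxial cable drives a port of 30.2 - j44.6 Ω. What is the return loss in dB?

RL ≈ 5.49 dB

Γ = (-19.8 − j44.6)/(80.2 − j44.6), |Γ| = 0.532
RL = −20·log₁₀|Γ| = −20·log₁₀(0.532)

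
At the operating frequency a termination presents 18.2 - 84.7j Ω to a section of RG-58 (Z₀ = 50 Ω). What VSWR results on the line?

VSWR ≈ 10.9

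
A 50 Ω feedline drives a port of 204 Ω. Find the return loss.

Γ = (204 − 50)/(204 + 50) = 0.606
RL = −20·log₁₀|Γ| = −20·log₁₀(0.606)

RL ≈ 4.35 dB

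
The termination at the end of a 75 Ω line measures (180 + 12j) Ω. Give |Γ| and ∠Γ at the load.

Γ = (Z_L − Z_0)/(Z_L + Z_0) = (105 + j12)/(255 + j12)
|Γ| = 106/255 = 0.414

Γ ≈ 0.414 ∠ 3.83°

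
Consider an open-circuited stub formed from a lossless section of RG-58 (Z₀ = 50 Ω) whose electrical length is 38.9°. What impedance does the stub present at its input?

Z_in ≈ −j62 Ω

tan(βl) = 0.807
For an open-circuited stub, Z_in = −jZ_0·cot(βl) = −jZ_0/tan(βl)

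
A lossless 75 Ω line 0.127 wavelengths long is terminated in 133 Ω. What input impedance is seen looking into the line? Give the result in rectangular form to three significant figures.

βl = 2π × 0.127 = 45.7°
tan(βl) = tan(45.7°) = 1.03
Z_in = Z_0·(Z_L + jZ_0·tanβl)/(Z_0 + jZ_L·tanβl)
     = 75·(133 + j76.9)/(75 + j136)

Z_in ≈ 63.4 − j38.3 Ω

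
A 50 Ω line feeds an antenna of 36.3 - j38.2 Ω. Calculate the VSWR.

VSWR ≈ 2.51

Γ = (Z_L − Z_0)/(Z_L + Z_0) = (-13.7 − j38.2)/(86.3 − j38.2)
|Γ| = 40.6/94.4 = 0.43
VSWR = (1 + |Γ|)/(1 − |Γ|) = 1.43/0.57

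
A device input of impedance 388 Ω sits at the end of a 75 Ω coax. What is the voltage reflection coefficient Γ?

Γ = (Z_L − Z_0)/(Z_L + Z_0) = (388 − 75)/(388 + 75) = 313/463

Γ = 0.676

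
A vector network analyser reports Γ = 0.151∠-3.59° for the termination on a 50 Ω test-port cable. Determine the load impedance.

Z_L ≈ 67.7 − j1.31 Ω

Z_L = Z_0·(1 + Γ)/(1 − Γ) = 50·(1.15 − j0.00946)/(0.849 + j0.00946)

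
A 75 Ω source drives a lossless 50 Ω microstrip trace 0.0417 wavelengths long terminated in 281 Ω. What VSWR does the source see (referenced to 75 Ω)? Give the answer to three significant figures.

VSWR ≈ 4.07

βl = 2π × 0.0417 = 15°
tan(βl) = 0.268
Z_in = Z_0·(Z_L + jZ_0·tanβl)/(Z_0 + jZ_L·tanβl) = 92.1 − j125 Ω
Γ_s = (Z_in − Z_s)/(Z_in + Z_s) = (17.1 − j125)/(167 − j125), |Γ_s| = 0.606
VSWR = (1 + |Γ_s|)/(1 − |Γ_s|)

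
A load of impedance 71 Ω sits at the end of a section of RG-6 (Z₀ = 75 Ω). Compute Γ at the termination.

Γ = -0.0274

Γ = (Z_L − Z_0)/(Z_L + Z_0) = (71 − 75)/(71 + 75) = -4/146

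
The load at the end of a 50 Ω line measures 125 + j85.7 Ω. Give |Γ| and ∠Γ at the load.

Γ ≈ 0.584 ∠ 22.7°

Γ = (Z_L − Z_0)/(Z_L + Z_0) = (75 + j85.7)/(175 + j85.7)
|Γ| = 114/195 = 0.584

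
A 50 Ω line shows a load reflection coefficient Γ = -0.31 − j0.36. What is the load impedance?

Z_L ≈ 21 − j19.5 Ω

Z_L = Z_0·(1 + Γ)/(1 − Γ) = 50·(0.69 − j0.36)/(1.31 + j0.36)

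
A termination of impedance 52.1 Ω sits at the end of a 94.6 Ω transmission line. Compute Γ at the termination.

Γ = -0.29

Γ = (Z_L − Z_0)/(Z_L + Z_0) = (52.1 − 94.6)/(52.1 + 94.6) = -42.5/146.7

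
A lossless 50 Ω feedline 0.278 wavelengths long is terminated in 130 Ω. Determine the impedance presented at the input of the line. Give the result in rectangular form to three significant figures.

βl = 2π × 0.278 = 100°
tan(βl) = tan(100°) = -5.63
Z_in = Z_0·(Z_L + jZ_0·tanβl)/(Z_0 + jZ_L·tanβl)
     = 50·(130 − j281)/(50 − j731)

Z_in ≈ 19.7 + j7.54 Ω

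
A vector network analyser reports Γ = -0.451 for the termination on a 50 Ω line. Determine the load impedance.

Z_L ≈ 18.9 Ω

Z_L = Z_0·(1 + Γ)/(1 − Γ) = 50·(0.549)/(1.45)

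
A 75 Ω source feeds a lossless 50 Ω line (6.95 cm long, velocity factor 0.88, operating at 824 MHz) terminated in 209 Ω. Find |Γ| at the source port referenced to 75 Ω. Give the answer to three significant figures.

|Γ| ≈ 0.719

λ = v/f = 0.88·c / 824 MHz = 0.32 m
βl = 2π·l/λ = 2π × 0.217 = 78.1°
tan(βl) = 4.74
Z_in = Z_0·(Z_L + jZ_0·tanβl)/(Z_0 + jZ_L·tanβl) = 12.5 − j9.91 Ω
Γ_s = (Z_in − Z_s)/(Z_in + Z_s) = (-62.5 − j9.91)/(87.5 − j9.91), |Γ_s| = 0.719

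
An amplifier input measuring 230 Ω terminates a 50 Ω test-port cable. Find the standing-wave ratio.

VSWR ≈ 4.6

For a purely resistive load, VSWR = R_L/Z_0 or Z_0/R_L (whichever > 1) = 230/50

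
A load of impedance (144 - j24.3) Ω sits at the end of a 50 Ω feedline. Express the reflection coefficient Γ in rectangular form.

Γ = (Z_L − Z_0)/(Z_L + Z_0) = (94 − j24.3)/(194 − j24.3)

Γ ≈ 0.492 − j0.0636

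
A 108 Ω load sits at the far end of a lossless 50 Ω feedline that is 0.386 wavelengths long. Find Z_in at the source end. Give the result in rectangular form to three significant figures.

Z_in ≈ 41.9 + j35.2 Ω

βl = 2π × 0.386 = 139°
tan(βl) = tan(139°) = -0.871
Z_in = Z_0·(Z_L + jZ_0·tanβl)/(Z_0 + jZ_L·tanβl)
     = 50·(108 − j43.5)/(50 − j94)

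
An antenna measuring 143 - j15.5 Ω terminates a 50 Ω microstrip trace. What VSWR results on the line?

Γ = (Z_L − Z_0)/(Z_L + Z_0) = (93 − j15.5)/(193 − j15.5)
|Γ| = 94.3/194 = 0.487
VSWR = (1 + |Γ|)/(1 − |Γ|) = 1.49/0.513

VSWR ≈ 2.9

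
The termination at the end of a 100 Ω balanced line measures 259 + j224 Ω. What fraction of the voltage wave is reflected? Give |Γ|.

|Γ| ≈ 0.649

Γ = (Z_L − Z_0)/(Z_L + Z_0) = (159 + j224)/(359 + j224)
|Γ| = 275/423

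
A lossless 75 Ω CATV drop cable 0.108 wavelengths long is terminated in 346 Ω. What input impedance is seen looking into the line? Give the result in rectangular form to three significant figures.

Z_in ≈ 38.5 − j82.7 Ω

βl = 2π × 0.108 = 38.9°
tan(βl) = tan(38.9°) = 0.806
Z_in = Z_0·(Z_L + jZ_0·tanβl)/(Z_0 + jZ_L·tanβl)
     = 75·(346 + j60.5)/(75 + j279)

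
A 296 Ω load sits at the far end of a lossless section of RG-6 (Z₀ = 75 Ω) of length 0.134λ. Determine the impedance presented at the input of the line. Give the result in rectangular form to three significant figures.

βl = 2π × 0.134 = 48.2°
tan(βl) = tan(48.2°) = 1.12
Z_in = Z_0·(Z_L + jZ_0·tanβl)/(Z_0 + jZ_L·tanβl)
     = 75·(296 + j84)/(75 + j332)

Z_in ≈ 32.5 − j59.6 Ω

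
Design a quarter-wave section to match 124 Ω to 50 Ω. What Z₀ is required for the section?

Z_qwt ≈ 78.7 Ω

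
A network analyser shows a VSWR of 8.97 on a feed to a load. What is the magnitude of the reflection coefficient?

|Γ| ≈ 0.799

|Γ| = (S − 1)/(S + 1) = (8.97 − 1)/(8.97 + 1) = 7.97/9.97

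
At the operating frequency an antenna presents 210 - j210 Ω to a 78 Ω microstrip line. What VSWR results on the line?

VSWR ≈ 5.58

Γ = (Z_L − Z_0)/(Z_L + Z_0) = (132 − j210)/(288 − j210)
|Γ| = 248/356 = 0.696
VSWR = (1 + |Γ|)/(1 − |Γ|) = 1.7/0.304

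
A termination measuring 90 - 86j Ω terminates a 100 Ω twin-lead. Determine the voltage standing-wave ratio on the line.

Γ = (Z_L − Z_0)/(Z_L + Z_0) = (-10 − j86)/(190 − j86)
|Γ| = 86.6/209 = 0.415
VSWR = (1 + |Γ|)/(1 − |Γ|) = 1.42/0.585

VSWR ≈ 2.42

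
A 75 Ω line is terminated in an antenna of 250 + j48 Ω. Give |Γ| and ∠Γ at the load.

Γ ≈ 0.552 ∠ 6.94°

Γ = (Z_L − Z_0)/(Z_L + Z_0) = (175 + j48)/(325 + j48)
|Γ| = 181/329 = 0.552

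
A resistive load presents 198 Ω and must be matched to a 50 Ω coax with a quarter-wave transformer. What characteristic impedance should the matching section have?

Z_qwt = √(Z_0·R_L) = √(50 × 198) = √9900

Z_qwt ≈ 99.5 Ω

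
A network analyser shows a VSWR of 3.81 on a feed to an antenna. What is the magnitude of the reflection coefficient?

|Γ| ≈ 0.584

|Γ| = (S − 1)/(S + 1) = (3.81 − 1)/(3.81 + 1) = 2.81/4.81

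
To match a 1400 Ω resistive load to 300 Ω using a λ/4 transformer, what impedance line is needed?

Z_qwt ≈ 648 Ω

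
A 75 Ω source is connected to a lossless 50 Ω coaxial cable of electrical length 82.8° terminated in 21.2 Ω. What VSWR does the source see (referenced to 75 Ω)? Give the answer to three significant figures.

tan(βl) = 7.92
Z_in = Z_0·(Z_L + jZ_0·tanβl)/(Z_0 + jZ_L·tanβl) = 110 + j26.5 Ω
Γ_s = (Z_in − Z_s)/(Z_in + Z_s) = (35 + j26.5)/(185 + j26.5), |Γ_s| = 0.235
VSWR = (1 + |Γ_s|)/(1 − |Γ_s|)

VSWR ≈ 1.61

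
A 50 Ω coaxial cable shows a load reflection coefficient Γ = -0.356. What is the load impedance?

Z_L = Z_0·(1 + Γ)/(1 − Γ) = 50·(0.644)/(1.36)

Z_L ≈ 23.7 Ω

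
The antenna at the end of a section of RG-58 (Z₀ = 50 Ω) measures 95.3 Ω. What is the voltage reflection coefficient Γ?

Γ = 0.312

Γ = (Z_L − Z_0)/(Z_L + Z_0) = (95.3 − 50)/(95.3 + 50) = 45.3/145.3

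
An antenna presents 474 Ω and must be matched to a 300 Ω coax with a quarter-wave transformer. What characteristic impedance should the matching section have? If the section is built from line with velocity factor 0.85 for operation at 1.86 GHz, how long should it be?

Z_qwt ≈ 377 Ω; length ≈ 3.43 cm

Z_qwt = √(Z_0·R_L) = √(300 × 474) = √142200
λ = 0.85·c/f = 0.137 m, so l = λ/4 = 0.0343 m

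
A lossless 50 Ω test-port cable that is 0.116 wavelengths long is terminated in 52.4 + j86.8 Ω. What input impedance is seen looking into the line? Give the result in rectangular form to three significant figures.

Z_in ≈ 79.9 − j103 Ω

βl = 2π × 0.116 = 41.8°
tan(βl) = tan(41.8°) = 0.893
Z_in = Z_0·(Z_L + jZ_0·tanβl)/(Z_0 + jZ_L·tanβl)
     = 50·(52.4 + j131)/(-27.5 + j46.8)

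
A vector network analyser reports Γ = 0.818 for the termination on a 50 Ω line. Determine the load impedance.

Z_L ≈ 499 Ω

Z_L = Z_0·(1 + Γ)/(1 − Γ) = 50·(1.82)/(0.182)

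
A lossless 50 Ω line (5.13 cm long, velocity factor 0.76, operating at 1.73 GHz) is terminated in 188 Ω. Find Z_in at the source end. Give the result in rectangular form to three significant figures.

Z_in ≈ 29.4 + j50.5 Ω

λ = v/f = 0.76·c / 1.73 GHz = 0.132 m
βl = 2π·l/λ = 2π × 0.389 = 140°
tan(βl) = tan(140°) = -0.835
Z_in = Z_0·(Z_L + jZ_0·tanβl)/(Z_0 + jZ_L·tanβl)
     = 50·(188 − j41.8)/(50 − j157)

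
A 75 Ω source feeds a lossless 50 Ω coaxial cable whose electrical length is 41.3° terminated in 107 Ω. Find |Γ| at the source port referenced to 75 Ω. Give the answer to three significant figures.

|Γ| ≈ 0.394

tan(βl) = 0.879
Z_in = Z_0·(Z_L + jZ_0·tanβl)/(Z_0 + jZ_L·tanβl) = 41.8 − j34.7 Ω
Γ_s = (Z_in − Z_s)/(Z_in + Z_s) = (-33.2 − j34.7)/(117 − j34.7), |Γ_s| = 0.394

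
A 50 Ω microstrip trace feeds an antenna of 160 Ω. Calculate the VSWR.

VSWR ≈ 3.2

Γ = (160 − 50)/(160 + 50) = 0.524
VSWR = (1 + 0.524)/(1 − 0.524)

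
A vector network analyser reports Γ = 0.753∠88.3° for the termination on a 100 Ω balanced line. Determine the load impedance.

Z_L = Z_0·(1 + Γ)/(1 − Γ) = 100·(1.02 + j0.753)/(0.978 − j0.753)

Z_L ≈ 28.4 + j98.9 Ω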